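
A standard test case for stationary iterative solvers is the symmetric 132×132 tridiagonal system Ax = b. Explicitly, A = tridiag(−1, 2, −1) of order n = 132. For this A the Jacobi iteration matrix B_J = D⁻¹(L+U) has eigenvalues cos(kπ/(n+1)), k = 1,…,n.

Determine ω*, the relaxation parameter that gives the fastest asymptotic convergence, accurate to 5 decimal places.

With n=132, ρ(Jacobi) = cos(π/133) = 0.99972.
1 − cos²(π/133) = sin²(π/133) ⇒ √(1−ρ_J²) = sin(π/133) = 0.023619.
Young: ω* = 2/(1+√(1−ρ_J²)) = 2/(1+0.023619) = 2/1.023619 = 1.95385.
ρ_SOR = ω* − 1 = 1.95385 − 1 = 0.95385.

ω* = 1.95385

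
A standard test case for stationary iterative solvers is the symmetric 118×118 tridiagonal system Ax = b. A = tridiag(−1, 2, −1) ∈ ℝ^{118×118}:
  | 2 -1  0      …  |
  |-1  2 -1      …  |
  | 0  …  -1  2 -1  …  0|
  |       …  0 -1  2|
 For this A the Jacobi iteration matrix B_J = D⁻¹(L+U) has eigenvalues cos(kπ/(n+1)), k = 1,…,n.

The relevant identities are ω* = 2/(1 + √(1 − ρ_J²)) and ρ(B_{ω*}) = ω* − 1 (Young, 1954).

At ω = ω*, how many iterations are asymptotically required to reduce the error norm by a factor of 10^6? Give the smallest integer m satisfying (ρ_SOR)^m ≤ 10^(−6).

m = 262

spectrum of D⁻¹(L+U) = {cos(kπ/119) : 1≤k≤118}; ρ_J = cos(π/119) = 0.9996515.
√(1−ρ_J²) = |sin(π/119)| = 0.0263969
Young: ω* = 2/(1+√(1−ρ_J²)) = 2/(1+0.0263969) = 2/1.0263969 = 1.9485640.
At ω = 1.9485640 every |λ(B_ω)| = ω−1, so ρ_SOR = 0.9485640.
6·ln10 = 13.8155; −ln(0.9485640) = 0.052806; m = ⌈13.8155/0.052806⌉ = ⌈261.627⌉ = 262.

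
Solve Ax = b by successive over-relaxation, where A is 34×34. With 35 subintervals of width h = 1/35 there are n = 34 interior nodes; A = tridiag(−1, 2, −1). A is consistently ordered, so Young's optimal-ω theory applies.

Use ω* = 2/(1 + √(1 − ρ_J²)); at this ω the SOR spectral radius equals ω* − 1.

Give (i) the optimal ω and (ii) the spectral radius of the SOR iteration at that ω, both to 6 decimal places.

ρ_J = max_k |cos(kπ/35)| = cos(π/35) = 0.995974
√(1−ρ_J²) = |sin(π/35)| = 0.0896393
[ω*] 2 ÷ (1 + 0.0896393) = 2 ÷ 1.0896393 = 1.835470.
ρ_SOR = ω* − 1 = 1.835470 − 1 = 0.835470.

ω* = 1.835470, ρ_SOR = 0.835470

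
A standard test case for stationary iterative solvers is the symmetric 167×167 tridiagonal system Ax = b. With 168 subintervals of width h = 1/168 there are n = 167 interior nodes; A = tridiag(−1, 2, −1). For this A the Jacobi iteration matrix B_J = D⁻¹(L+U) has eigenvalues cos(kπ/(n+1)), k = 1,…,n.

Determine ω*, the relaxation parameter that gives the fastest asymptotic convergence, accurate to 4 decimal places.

ω* = 1.9633

ρ_J = max_k |cos(kπ/168)| = cos(π/168) = 0.9998
√(1−ρ_J²) = |sin(π/168)| = 0.01870
ω* = 2 / (1 + 0.01870) = 2 / 1.01870 ≈ 1.9633.
[ρ_SOR] ω* − 1 = 0.9633.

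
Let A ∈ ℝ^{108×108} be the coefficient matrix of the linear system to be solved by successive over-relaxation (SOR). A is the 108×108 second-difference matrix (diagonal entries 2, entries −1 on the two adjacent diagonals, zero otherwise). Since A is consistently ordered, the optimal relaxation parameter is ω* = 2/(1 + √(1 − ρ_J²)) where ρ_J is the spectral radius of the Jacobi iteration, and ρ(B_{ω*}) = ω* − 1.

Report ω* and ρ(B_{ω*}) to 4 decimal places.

ρ_J = max_k |cos(kπ/109)| = cos(π/109) = 0.9996
√(1 − cos²(π/109)) = sin(π/109) ≈ 0.02882.
ω* = 2 / (1 + 0.02882) = 2 / 1.02882 ≈ 1.9440.
ρ_SOR = ω* − 1 ≈ 0.9440.

ω* = 1.9440, ρ_SOR = 0.9440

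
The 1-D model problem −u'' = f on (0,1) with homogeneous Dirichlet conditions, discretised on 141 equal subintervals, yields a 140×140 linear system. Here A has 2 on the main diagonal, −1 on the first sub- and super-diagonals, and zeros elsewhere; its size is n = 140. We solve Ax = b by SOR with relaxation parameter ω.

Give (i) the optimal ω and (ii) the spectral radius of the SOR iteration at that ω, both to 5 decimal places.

ρ_J = max_k |cos(kπ/141)| = cos(π/141) = 0.99975
√(1 − cos²(π/141)) = sin(π/141) ≈ 0.022279.
Young: ω* = 2/(1+√(1−ρ_J²)) = 2/(1+0.022279) = 2/1.022279 = 1.95641.
At ω = 1.95641 every |λ(B_ω)| = ω−1, so ρ_SOR = 0.95641.

ω* = 1.95641, ρ_SOR = 0.95641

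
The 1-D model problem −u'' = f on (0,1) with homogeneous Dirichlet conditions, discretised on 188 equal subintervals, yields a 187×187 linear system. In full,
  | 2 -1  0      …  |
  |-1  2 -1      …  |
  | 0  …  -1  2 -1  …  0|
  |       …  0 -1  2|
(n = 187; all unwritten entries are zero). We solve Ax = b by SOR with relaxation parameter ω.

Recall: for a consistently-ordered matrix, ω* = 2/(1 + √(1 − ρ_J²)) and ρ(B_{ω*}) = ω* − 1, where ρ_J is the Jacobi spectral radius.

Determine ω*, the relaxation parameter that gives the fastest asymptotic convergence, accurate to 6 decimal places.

spectrum of D⁻¹(L+U) = {cos(kπ/188) : 1≤k≤187}; ρ_J = cos(π/188) = 0.999860.
√(1 − cos²(π/188)) = sin(π/188) ≈ 0.0167098.
ω* = 2/(1+0.0167098) = 1.967130
and ρ(B_{ω*}) = 1.967130 − 1 = 0.967130.

ω* = 1.967130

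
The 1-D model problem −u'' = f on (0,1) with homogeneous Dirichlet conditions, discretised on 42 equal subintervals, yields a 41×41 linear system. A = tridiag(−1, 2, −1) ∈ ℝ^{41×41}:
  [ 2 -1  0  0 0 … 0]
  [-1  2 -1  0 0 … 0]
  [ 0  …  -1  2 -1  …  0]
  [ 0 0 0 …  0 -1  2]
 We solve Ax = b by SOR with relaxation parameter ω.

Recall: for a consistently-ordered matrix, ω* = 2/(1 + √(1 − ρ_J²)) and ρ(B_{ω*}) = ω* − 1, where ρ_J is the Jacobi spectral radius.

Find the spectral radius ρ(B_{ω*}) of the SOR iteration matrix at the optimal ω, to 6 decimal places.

½·tridiag(1,0,1) at n=41: λ_k = cos(kπ/42); max |λ| at k=1 ⇒ ρ_J = cos(π/42) ≈ 0.997204.
root = sin(π/42) = 0.0747301  (since 1−cos² = sin²).
ω* = 2 / (1 + 0.0747301) = 2 / 1.0747301 ≈ 1.860932.
ρ_SOR = ω* − 1 = 1.860932 − 1 = 0.860932.

ρ_SOR = 0.860932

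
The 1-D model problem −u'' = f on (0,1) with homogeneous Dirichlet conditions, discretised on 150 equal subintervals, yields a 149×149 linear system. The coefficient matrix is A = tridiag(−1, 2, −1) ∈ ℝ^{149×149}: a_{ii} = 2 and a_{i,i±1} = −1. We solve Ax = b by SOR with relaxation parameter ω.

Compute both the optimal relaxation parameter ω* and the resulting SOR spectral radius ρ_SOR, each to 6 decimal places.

ω* = 1.958974, ρ_SOR = 0.958974

spectrum of D⁻¹(L+U) = {cos(kπ/150) : 1≤k≤149}; ρ_J = cos(π/150) = 0.999781.
√(1−ρ_J²) = |sin(π/150)| = 0.0209424
Then 2/(1+√(1−ρ_J²)) = 2/(1+0.0209424); ω* = 2/1.0209424 = 1.958974.
At ω = 1.958974 every |λ(B_ω)| = ω−1, so ρ_SOR = 0.958974.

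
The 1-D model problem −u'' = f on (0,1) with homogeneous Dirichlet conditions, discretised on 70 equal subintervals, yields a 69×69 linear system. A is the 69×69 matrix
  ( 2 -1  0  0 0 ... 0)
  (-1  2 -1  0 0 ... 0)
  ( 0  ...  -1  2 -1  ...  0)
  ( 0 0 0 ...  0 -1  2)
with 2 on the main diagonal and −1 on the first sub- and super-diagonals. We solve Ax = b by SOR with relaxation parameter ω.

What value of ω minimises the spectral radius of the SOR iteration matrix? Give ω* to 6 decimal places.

ω* = 1.914123

B_J for the 69×69 system has eigenvalues cos(kπ/70); ρ_J = cos(π/70) = 0.998993.
1 − cos²(π/70) = sin²(π/70) ⇒ √(1−ρ_J²) = sin(π/70) = 0.0448648.
Young: ω* = 2/(1+√(1−ρ_J²)) = 2/(1+0.0448648) = 2/1.0448648 = 1.914123.
[ρ_SOR] ω* − 1 = 0.914123.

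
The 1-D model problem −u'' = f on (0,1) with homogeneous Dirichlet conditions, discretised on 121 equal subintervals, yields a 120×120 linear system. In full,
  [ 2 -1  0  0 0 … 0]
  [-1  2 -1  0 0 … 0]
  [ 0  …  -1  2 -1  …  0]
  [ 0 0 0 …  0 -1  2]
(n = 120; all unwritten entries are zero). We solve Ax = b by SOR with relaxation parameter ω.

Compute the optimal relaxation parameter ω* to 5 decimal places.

With n=120, ρ(Jacobi) = cos(π/121) = 0.99966.
√(1 − cos²(π/121)) = sin(π/121) ≈ 0.025961.
Then 2/(1+√(1−ρ_J²)) = 2/(1+0.025961); ω* = 2/1.025961 = 1.94939.
At ω = 1.94939 every |λ(B_ω)| = ω−1, so ρ_SOR = 0.94939.

ω* = 1.94939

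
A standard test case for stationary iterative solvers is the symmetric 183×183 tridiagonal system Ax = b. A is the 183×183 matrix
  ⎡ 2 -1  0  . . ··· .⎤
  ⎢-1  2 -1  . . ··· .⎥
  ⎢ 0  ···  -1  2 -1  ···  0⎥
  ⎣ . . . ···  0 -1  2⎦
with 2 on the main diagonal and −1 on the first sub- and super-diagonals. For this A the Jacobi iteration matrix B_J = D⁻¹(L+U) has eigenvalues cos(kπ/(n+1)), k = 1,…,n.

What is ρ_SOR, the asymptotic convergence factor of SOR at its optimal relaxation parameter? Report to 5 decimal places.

ρ_SOR = 0.96643

½·tridiag(1,0,1) at n=183: λ_k = cos(kπ/184); max |λ| at k=1 ⇒ ρ_J = cos(π/184) ≈ 0.99985.
√(1−ρ_J²) = |sin(π/184)| = 0.017073
ω* = 2/(1 + 0.017073) = 2/1.017073 = 1.96643.
and ρ(B_{ω*}) = 1.96643 − 1 = 0.96643.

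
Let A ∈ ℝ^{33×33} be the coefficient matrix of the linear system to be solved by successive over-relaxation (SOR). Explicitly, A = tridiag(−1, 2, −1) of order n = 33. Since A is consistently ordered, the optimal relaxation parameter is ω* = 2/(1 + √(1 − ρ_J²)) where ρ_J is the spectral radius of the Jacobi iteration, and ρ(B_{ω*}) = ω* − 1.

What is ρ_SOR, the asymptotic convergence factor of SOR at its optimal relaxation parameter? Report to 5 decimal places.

B_J for the 33×33 system has eigenvalues cos(kπ/34); ρ_J = cos(π/34) = 0.99573.
√(1−ρ_J²) = |sin(π/34)| = 0.092268
Then 2/(1+√(1−ρ_J²)) = 2/(1+0.092268); ω* = 2/1.092268 = 1.83105.
ρ(B_{ω*}) = ω*−1 = 0.83105

ρ_SOR = 0.83105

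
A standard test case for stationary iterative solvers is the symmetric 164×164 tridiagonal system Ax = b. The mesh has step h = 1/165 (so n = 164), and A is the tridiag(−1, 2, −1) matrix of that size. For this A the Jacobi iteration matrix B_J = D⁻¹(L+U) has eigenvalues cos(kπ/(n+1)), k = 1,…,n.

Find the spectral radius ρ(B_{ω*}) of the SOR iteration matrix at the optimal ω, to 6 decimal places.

ρ_J = max_k |cos(kπ/165)| = cos(π/165) = 0.999819
√(1 − cos²(π/165)) = sin(π/165) ≈ 0.0190388.
So ω* = 2/1.0190388 = 1.962634 (Young).
ρ_SOR = ω* − 1 ≈ 0.962634.

ρ_SOR = 0.962634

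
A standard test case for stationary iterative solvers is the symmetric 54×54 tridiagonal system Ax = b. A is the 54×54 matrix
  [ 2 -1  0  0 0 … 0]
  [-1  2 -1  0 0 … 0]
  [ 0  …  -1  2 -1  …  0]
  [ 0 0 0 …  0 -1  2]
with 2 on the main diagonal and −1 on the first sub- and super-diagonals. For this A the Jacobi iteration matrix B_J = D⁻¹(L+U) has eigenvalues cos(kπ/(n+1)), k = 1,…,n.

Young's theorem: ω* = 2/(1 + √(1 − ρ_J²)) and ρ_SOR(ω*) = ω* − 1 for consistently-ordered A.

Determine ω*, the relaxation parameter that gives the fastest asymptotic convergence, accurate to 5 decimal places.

ω* = 1.89199

[ρ_J] n=54: ρ(B_J) = cos(π/(n+1)) = cos(π/55) = 0.99837.
√(1−ρ_J²) = |sin(π/55)| = 0.057089
Then 2/(1+√(1−ρ_J²)) = 2/(1+0.057089); ω* = 2/1.057089 = 1.89199.
[ρ_SOR] ω* − 1 = 0.89199.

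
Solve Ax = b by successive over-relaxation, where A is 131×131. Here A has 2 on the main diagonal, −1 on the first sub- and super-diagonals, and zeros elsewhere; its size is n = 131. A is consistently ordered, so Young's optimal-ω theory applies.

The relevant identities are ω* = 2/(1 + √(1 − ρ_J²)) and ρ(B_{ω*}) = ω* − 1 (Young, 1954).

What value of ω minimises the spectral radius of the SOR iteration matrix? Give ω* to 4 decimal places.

½·tridiag(1,0,1) at n=131: λ_k = cos(kπ/132); max |λ| at k=1 ⇒ ρ_J = cos(π/132) ≈ 0.9997.
√(1 − cos²(π/132)) = sin(π/132) ≈ 0.02380.
ω* = 2/(1+0.02380) = 1.9535
[ρ_SOR] ω* − 1 = 0.9535.

ω* = 1.9535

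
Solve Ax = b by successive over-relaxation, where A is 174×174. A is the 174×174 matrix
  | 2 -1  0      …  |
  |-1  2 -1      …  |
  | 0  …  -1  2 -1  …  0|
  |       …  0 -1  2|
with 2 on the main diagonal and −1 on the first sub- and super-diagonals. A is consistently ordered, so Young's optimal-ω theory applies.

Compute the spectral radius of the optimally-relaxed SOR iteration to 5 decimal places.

[ρ_J] n=174: ρ(B_J) = cos(π/(n+1)) = cos(π/175) = 0.99984.
root = sin(π/175) = 0.017951  (since 1−cos² = sin²).
[ω*] 2 ÷ (1 + 0.017951) = 2 ÷ 1.017951 = 1.96473.
[ρ_SOR] ω* − 1 = 0.96473.

ρ_SOR = 0.96473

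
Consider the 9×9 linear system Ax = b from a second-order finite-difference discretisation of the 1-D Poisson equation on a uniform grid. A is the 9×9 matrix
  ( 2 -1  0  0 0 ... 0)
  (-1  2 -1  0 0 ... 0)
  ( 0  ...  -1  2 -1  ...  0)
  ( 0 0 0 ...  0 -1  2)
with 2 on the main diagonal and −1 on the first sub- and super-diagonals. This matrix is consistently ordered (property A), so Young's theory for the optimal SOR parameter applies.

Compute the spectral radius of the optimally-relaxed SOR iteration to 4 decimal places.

ρ_SOR = 0.5279

[ρ_J] n=9: ρ(B_J) = cos(π/(n+1)) = cos(π/10) = 0.9511.
1 − cos²(π/10) = sin²(π/10) ⇒ √(1−ρ_J²) = sin(π/10) = 0.30902.
So ω* = 2/1.30902 = 1.5279 (Young).
and ρ(B_{ω*}) = 1.5279 − 1 = 0.5279.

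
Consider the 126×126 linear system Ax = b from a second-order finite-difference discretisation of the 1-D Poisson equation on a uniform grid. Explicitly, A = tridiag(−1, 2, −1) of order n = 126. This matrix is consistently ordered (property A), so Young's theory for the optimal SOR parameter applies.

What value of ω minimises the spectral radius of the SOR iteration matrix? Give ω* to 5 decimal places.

ω* = 1.95173

[ρ_J] n=126: ρ(B_J) = cos(π/(n+1)) = cos(π/127) = 0.99969.
√(1 − cos²(π/127)) = sin(π/127) ≈ 0.024734.
So ω* = 2/1.024734 = 1.95173 (Young).
ρ(B_{ω*}) = ω*−1 = 0.95173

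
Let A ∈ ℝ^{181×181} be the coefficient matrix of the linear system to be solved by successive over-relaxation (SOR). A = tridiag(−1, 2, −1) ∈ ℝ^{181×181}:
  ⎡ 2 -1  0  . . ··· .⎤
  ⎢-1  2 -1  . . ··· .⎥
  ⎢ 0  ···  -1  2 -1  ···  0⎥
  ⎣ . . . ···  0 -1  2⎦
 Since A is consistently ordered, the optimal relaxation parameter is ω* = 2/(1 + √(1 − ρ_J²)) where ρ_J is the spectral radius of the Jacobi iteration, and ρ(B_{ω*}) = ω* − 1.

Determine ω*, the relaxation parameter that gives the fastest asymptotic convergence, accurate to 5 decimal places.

ω* = 1.96606

[ρ_J] n=181: ρ(B_J) = cos(π/(n+1)) = cos(π/182) = 0.99985.
√(1−ρ_J²) simplifies to sin(π/182) = 0.017261.
ω* = 2/(1 + 0.017261) = 2/1.017261 = 1.96606.
ρ_SOR = ω* − 1 = 1.96606 − 1 = 0.96606.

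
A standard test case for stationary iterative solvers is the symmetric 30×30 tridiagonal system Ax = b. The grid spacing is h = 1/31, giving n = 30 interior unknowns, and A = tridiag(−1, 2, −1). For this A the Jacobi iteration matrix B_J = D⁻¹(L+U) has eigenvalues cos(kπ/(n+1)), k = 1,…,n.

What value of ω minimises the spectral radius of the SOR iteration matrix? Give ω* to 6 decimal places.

ω* = 1.816253

With n=30, ρ(Jacobi) = cos(π/31) = 0.994869.
√(1−ρ_J²) simplifies to sin(π/31) = 0.1011683.
ω* = 2/(1 + 0.1011683) = 2/1.1011683 = 1.816253.
ρ_SOR = ω* − 1 ≈ 0.816253.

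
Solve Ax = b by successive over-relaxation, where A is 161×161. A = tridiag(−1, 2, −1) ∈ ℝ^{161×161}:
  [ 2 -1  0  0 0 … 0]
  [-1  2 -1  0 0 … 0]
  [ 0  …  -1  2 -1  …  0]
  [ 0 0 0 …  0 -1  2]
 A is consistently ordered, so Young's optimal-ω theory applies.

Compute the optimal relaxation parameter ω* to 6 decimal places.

ω* = 1.961955

spectrum of D⁻¹(L+U) = {cos(kπ/162) : 1≤k≤161}; ρ_J = cos(π/162) = 0.999812.
1 − cos²(π/162) = sin²(π/162) ⇒ √(1−ρ_J²) = sin(π/162) = 0.0193913.
Young: ω* = 2/(1+√(1−ρ_J²)) = 2/(1+0.0193913) = 2/1.0193913 = 1.961955.
ρ_SOR = ω* − 1 ≈ 0.961955.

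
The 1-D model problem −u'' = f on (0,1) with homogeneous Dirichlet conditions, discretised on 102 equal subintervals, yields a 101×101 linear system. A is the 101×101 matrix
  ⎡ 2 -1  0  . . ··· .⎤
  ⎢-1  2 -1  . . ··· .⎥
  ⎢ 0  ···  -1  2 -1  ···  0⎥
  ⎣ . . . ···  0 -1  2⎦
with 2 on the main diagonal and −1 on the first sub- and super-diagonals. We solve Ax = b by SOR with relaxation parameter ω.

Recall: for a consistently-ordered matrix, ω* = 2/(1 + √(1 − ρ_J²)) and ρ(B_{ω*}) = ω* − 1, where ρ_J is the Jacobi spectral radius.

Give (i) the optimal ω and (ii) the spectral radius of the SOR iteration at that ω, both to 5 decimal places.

ω* = 1.94025, ρ_SOR = 0.94025

ρ_J = max_k |cos(kπ/102)| = cos(π/102) = 0.99953
√(1−ρ_J²) = |sin(π/102)| = 0.030795
So ω* = 2/1.030795 = 1.94025 (Young).
At ω = 1.94025 every |λ(B_ω)| = ω−1, so ρ_SOR = 0.94025.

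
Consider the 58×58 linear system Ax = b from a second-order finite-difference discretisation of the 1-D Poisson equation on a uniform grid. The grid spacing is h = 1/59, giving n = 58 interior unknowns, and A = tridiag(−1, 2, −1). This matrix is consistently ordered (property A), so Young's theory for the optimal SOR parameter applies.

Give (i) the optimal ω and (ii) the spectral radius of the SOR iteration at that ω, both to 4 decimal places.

ω* = 1.8989, ρ_SOR = 0.8989

½·tridiag(1,0,1) at n=58: λ_k = cos(kπ/59); max |λ| at k=1 ⇒ ρ_J = cos(π/59) ≈ 0.9986.
√(1−ρ_J²) simplifies to sin(π/59) = 0.05322.
ω* = 2/(1 + 0.05322) = 2/1.05322 = 1.8989.
Hence ρ(B_{ω*}) = 1.8989 − 1 = 0.8989.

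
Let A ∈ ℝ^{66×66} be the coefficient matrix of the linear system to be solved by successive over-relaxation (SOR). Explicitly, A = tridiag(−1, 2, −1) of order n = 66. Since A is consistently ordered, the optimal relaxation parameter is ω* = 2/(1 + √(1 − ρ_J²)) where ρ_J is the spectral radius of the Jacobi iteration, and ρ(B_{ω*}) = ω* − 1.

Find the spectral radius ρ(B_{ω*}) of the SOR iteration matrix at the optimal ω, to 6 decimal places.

ρ_SOR = 0.910453

spectrum of D⁻¹(L+U) = {cos(kπ/67) : 1≤k≤66}; ρ_J = cos(π/67) = 0.998901.
√(1−ρ_J²) simplifies to sin(π/67) = 0.0468723.
Then 2/(1+√(1−ρ_J²)) = 2/(1+0.0468723); ω* = 2/1.0468723 = 1.910453.
and ρ(B_{ω*}) = 1.910453 − 1 = 0.910453.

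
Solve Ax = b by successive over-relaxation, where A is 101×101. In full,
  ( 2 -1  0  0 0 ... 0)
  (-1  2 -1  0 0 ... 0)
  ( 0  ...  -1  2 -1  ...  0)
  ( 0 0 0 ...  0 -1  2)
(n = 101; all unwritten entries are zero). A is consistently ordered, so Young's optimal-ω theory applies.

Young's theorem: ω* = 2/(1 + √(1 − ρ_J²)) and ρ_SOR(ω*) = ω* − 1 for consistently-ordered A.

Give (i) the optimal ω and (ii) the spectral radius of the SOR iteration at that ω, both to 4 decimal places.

ω* = 1.9402, ρ_SOR = 0.9402

B_J for the 101×101 system has eigenvalues cos(kπ/102); ρ_J = cos(π/102) = 0.9995.
√(1 − cos²(π/102)) = sin(π/102) ≈ 0.03080.
ω* = 2/(1+0.03080) = 1.9402
and ρ(B_{ω*}) = 1.9402 − 1 = 0.9402.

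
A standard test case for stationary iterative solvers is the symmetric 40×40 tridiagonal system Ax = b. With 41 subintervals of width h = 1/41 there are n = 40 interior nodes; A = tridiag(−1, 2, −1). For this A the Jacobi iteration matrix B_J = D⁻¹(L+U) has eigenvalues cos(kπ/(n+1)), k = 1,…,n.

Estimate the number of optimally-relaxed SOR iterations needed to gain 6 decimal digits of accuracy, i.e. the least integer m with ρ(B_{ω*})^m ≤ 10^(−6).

spectrum of D⁻¹(L+U) = {cos(kπ/41) : 1≤k≤40}; ρ_J = cos(π/41) = 0.9970658.
root = sin(π/41) = 0.0765493  (since 1−cos² = sin²).
So ω* = 2/1.0765493 = 1.8577877 (Young).
[ρ_SOR] ω* − 1 = 0.8577877.
6·ln10 = 13.8155; −ln(0.8577877) = 0.153399; m = ⌈13.8155/0.153399⌉ = ⌈90.063⌉ = 91.

m = 91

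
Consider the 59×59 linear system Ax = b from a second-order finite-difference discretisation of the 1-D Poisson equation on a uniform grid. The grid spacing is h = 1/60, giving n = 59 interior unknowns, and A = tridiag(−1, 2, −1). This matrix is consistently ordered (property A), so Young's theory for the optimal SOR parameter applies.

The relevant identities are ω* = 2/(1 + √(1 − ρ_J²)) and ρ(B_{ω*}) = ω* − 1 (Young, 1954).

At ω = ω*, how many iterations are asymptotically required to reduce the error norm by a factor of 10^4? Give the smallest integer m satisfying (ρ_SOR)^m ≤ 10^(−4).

½·tridiag(1,0,1) at n=59: λ_k = cos(kπ/60); max |λ| at k=1 ⇒ ρ_J = cos(π/60) ≈ 0.9986295.
root = sin(π/60) = 0.0523360  (since 1−cos² = sin²).
Then 2/(1+√(1−ρ_J²)) = 2/(1+0.0523360); ω* = 2/1.0523360 = 1.9005337.
[ρ_SOR] ω* − 1 = 0.9005337.
For 4 digits: m = 4·ln10 / (−ln 0.9005337) = 9.21034/0.104768 = 87.912; round up → m = 88.

m = 88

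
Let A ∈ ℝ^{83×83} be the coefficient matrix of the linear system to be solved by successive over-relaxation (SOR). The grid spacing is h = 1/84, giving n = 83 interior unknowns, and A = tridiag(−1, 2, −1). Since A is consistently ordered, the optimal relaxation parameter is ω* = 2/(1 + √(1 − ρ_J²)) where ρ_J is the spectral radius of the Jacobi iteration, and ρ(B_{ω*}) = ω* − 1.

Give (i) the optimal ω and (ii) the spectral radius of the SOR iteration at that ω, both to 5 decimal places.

spectrum of D⁻¹(L+U) = {cos(kπ/84) : 1≤k≤83}; ρ_J = cos(π/84) = 0.99930.
1 − cos²(π/84) = sin²(π/84) ⇒ √(1−ρ_J²) = sin(π/84) = 0.037391.
ω* = 2 / (1 + 0.037391) = 2 / 1.037391 ≈ 1.92791.
ρ_SOR = ω* − 1 = 1.92791 − 1 = 0.92791.

ω* = 1.92791, ρ_SOR = 0.92791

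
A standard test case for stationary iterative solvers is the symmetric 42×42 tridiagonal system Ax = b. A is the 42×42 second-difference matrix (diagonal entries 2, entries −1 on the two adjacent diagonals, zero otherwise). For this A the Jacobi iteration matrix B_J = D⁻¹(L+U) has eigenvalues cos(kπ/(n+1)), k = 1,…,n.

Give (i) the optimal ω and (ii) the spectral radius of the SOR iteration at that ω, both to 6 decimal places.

ω* = 1.863941, ρ_SOR = 0.863941

n=42: λ(B_J) = 1 − λ(A)/2 = cos(kπ/43); k=1 gives ρ_J = 0.997332.
√(1 − cos²(π/43)) = sin(π/43) ≈ 0.0729953.
[ω*] 2 ÷ (1 + 0.0729953) = 2 ÷ 1.0729953 = 1.863941.
ρ_SOR = ω* − 1 = 1.863941 − 1 = 0.863941.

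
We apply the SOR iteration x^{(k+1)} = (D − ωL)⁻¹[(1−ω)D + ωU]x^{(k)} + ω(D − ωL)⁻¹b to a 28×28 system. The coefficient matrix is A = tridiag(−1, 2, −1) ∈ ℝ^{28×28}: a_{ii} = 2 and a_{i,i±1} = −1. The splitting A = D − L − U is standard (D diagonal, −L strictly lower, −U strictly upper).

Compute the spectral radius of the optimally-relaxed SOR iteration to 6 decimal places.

ρ_SOR = 0.804860

B_J for the 28×28 system has eigenvalues cos(kπ/29); ρ_J = cos(π/29) = 0.994138.
√(1 − cos²(π/29)) = sin(π/29) ≈ 0.1081190.
So ω* = 2/1.1081190 = 1.804860 (Young).
ρ_SOR = ω* − 1 = 1.804860 − 1 = 0.804860.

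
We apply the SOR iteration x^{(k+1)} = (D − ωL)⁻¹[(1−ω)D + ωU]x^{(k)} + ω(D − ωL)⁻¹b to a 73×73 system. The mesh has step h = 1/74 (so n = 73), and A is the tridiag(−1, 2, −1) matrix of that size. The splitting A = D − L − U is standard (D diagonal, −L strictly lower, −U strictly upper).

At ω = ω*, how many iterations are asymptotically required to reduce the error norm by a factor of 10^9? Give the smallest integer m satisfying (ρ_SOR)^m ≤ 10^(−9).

B_J for the 73×73 system has eigenvalues cos(kπ/74); ρ_J = cos(π/74) = 0.9990990.
1 − cos²(π/74) = sin²(π/74) ⇒ √(1−ρ_J²) = sin(π/74) = 0.0424412.
ω* = 2 / (1 + 0.0424412) = 2 / 1.0424412 ≈ 1.9185734.
ρ_SOR = ω* − 1 = 1.9185734 − 1 = 0.9185734.
m ≥ 9·ln10 / (−ln 0.9185734) = 243.994; smallest integer m = 244.

m = 244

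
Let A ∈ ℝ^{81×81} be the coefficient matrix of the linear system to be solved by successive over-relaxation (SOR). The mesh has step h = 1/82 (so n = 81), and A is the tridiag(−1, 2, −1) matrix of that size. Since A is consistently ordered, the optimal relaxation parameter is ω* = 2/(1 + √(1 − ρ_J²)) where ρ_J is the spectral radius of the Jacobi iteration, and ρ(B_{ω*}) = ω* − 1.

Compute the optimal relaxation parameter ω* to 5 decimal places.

ρ_J = max_k |cos(kπ/82)| = cos(π/82) = 0.99927
√(1−ρ_J²) = |sin(π/82)| = 0.038303
ω* = 2/(1+0.038303) = 1.92622
ρ_SOR = ω* − 1 = 1.92622 − 1 = 0.92622.

ω* = 1.92622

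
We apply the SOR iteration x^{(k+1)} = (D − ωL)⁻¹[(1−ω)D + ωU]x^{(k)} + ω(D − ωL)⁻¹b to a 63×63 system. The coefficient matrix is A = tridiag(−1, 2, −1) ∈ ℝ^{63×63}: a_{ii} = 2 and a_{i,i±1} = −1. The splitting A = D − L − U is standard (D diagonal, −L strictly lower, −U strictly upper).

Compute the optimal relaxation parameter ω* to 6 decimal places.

ω* = 1.906455

[ρ_J] n=63: ρ(B_J) = cos(π/(n+1)) = cos(π/64) = 0.998795.
1 − cos²(π/64) = sin²(π/64) ⇒ √(1−ρ_J²) = sin(π/64) = 0.0490677.
ω* = 2/(1 + 0.0490677) = 2/1.0490677 = 1.906455.
ρ_SOR = ω* − 1 = 1.906455 − 1 = 0.906455.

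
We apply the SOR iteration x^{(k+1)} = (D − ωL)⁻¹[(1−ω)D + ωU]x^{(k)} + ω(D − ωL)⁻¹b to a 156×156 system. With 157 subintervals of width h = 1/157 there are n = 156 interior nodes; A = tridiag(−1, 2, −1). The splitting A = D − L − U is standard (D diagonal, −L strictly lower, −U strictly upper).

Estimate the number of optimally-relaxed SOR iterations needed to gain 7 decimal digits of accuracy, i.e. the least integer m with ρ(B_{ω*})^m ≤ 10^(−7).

B_J for the 156×156 system has eigenvalues cos(kπ/157); ρ_J = cos(π/157) = 0.9997998.
√(1 − cos²(π/157)) = sin(π/157) ≈ 0.0200088.
ω* = 2/(1+0.0200088) = 1.9607674
ρ_SOR = ω* − 1 ≈ 0.9607674.
Need (0.9607674)^m ≤ 10^(−7): m ≥ 7·ln10/|ln 0.9607674| = 16.1181/0.0400229 = 402.722 ⇒ m = 403.

m = 403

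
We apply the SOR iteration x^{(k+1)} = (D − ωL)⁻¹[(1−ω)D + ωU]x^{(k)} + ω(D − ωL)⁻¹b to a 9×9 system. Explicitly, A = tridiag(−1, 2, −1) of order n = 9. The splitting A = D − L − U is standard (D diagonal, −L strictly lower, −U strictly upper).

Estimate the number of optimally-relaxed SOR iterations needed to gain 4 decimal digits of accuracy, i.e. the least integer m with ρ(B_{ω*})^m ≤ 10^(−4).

½·tridiag(1,0,1) at n=9: λ_k = cos(kπ/10); max |λ| at k=1 ⇒ ρ_J = cos(π/10) ≈ 0.9510565.
1 − cos²(π/10) = sin²(π/10) ⇒ √(1−ρ_J²) = sin(π/10) = 0.3090170.
So ω* = 2/1.3090170 = 1.5278640 (Young).
[ρ_SOR] ω* − 1 = 0.5278640.
Need (0.5278640)^m ≤ 10^(−4): m ≥ 4·ln10/|ln 0.5278640| = 9.21034/0.638917 = 14.416 ⇒ m = 15.

m = 15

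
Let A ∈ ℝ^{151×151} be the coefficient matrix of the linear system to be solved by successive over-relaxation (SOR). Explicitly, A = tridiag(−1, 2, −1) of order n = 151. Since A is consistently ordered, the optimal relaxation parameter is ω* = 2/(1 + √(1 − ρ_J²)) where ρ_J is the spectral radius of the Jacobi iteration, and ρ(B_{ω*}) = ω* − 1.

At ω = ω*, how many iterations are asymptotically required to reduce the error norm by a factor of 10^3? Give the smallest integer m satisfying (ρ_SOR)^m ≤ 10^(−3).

½·tridiag(1,0,1) at n=151: λ_k = cos(kπ/152); max |λ| at k=1 ⇒ ρ_J = cos(π/152) ≈ 0.9997864.
√(1 − cos²(π/152)) = sin(π/152) ≈ 0.0206669.
So ω* = 2/1.0206669 = 1.9595031 (Young).
[ρ_SOR] ω* − 1 = 0.9595031.
Need (0.9595031)^m ≤ 10^(−3): m ≥ 3·ln10/|ln 0.9595031| = 6.90776/0.0413397 = 167.097 ⇒ m = 168.

m = 168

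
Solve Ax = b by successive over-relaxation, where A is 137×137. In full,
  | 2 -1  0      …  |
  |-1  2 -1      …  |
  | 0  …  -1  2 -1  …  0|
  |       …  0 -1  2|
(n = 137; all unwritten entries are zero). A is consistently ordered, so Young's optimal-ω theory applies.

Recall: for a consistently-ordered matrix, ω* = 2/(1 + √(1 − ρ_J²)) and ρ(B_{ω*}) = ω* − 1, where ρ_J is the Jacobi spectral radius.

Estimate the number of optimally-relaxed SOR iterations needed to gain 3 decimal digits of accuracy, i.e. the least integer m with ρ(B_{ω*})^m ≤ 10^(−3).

m = 152

n=137: λ(B_J) = 1 − λ(A)/2 = cos(kπ/138); k=1 gives ρ_J = 0.9997409.
1 − cos²(π/138) = sin²(π/138) ⇒ √(1−ρ_J²) = sin(π/138) = 0.0227632.
Young: ω* = 2/(1+√(1−ρ_J²)) = 2/(1+0.0227632) = 2/1.0227632 = 1.9554869.
ρ_SOR = ω* − 1 = 1.9554869 − 1 = 0.9554869.
For 3 digits: m = 3·ln10 / (−ln 0.9554869) = 6.90776/0.0455342 = 151.705; round up → m = 152.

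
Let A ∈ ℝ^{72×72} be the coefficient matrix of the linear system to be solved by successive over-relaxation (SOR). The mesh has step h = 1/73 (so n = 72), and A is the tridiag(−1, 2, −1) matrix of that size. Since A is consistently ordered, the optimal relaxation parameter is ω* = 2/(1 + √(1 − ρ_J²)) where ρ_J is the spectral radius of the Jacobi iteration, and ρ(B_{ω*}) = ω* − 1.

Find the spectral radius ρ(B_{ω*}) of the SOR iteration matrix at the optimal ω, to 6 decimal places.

ρ_SOR = 0.917505

½·tridiag(1,0,1) at n=72: λ_k = cos(kπ/73); max |λ| at k=1 ⇒ ρ_J = cos(π/73) ≈ 0.999074.
√(1−ρ_J²) simplifies to sin(π/73) = 0.0430222.
ω* = 2/(1+0.0430222) = 1.917505
At ω = 1.917505 every |λ(B_ω)| = ω−1, so ρ_SOR = 0.917505.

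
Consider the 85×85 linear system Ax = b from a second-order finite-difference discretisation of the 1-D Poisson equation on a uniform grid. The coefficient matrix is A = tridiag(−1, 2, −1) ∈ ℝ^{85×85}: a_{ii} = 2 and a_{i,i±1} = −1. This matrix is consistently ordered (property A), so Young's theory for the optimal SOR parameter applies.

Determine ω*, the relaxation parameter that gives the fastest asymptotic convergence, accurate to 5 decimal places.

n=85: λ(B_J) = 1 − λ(A)/2 = cos(kπ/86); k=1 gives ρ_J = 0.99933.
√(1−ρ_J²) = |sin(π/86)| = 0.036522
ω* = 2/(1 + 0.036522) = 2/1.036522 = 1.92953.
[ρ_SOR] ω* − 1 = 0.92953.

ω* = 1.92953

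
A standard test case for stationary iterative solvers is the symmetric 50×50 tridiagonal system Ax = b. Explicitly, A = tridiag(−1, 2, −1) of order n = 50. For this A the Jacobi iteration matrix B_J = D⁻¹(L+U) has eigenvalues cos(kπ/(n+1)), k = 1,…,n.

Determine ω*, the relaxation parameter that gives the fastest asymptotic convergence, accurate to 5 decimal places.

ω* = 1.88402

ρ_J = max_k |cos(kπ/51)| = cos(π/51) = 0.99810
1 − cos²(π/51) = sin²(π/51) ⇒ √(1−ρ_J²) = sin(π/51) = 0.061561.
ω* = 2/(1+0.061561) = 1.88402
ρ_SOR = ω* − 1 = 1.88402 − 1 = 0.88402.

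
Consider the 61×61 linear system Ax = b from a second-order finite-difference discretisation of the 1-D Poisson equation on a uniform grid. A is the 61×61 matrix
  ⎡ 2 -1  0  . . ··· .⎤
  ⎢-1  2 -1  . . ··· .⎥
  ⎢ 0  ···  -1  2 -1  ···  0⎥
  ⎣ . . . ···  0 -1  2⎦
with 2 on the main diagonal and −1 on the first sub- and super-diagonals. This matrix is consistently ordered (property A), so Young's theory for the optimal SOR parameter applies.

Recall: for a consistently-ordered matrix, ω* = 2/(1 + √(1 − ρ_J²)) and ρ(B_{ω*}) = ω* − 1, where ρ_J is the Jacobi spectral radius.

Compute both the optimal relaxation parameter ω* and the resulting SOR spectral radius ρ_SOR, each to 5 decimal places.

[ρ_J] n=61: ρ(B_J) = cos(π/(n+1)) = cos(π/62) = 0.99872.
1 − cos²(π/62) = sin²(π/62) ⇒ √(1−ρ_J²) = sin(π/62) = 0.050649.
Young: ω* = 2/(1+√(1−ρ_J²)) = 2/(1+0.050649) = 2/1.050649 = 1.90359.
ρ_SOR = ω* − 1 ≈ 0.90359.

ω* = 1.90359, ρ_SOR = 0.90359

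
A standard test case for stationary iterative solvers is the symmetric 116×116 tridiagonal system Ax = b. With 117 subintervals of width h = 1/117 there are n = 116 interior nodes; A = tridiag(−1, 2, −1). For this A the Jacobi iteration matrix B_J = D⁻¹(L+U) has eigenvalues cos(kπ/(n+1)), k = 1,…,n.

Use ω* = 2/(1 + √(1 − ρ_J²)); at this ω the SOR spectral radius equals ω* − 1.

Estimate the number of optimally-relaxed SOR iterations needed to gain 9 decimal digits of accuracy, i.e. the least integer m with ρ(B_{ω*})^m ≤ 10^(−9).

½·tridiag(1,0,1) at n=116: λ_k = cos(kπ/117); max |λ| at k=1 ⇒ ρ_J = cos(π/117) ≈ 0.9996395.
√(1−ρ_J²) = |sin(π/117)| = 0.0268480
Young: ω* = 2/(1+√(1−ρ_J²)) = 2/(1+0.0268480) = 2/1.0268480 = 1.9477079.
ρ_SOR = ω* − 1 ≈ 0.9477079.
m ≥ 9·ln10 / (−ln 0.9477079) = 385.845; smallest integer m = 386.

m = 386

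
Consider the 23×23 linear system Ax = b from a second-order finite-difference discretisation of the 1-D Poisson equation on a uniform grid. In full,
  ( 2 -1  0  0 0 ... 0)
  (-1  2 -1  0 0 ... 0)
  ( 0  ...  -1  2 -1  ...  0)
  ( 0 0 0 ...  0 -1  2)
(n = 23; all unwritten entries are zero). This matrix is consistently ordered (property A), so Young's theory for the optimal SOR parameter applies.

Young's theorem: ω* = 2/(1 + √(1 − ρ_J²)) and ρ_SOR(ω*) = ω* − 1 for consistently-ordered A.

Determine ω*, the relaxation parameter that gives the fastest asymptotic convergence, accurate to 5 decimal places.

ρ_J = max_k |cos(kπ/24)| = cos(π/24) = 0.99144
√(1 − cos²(π/24)) = sin(π/24) ≈ 0.130526.
ω* = 2/(1+0.130526) = 1.76909
ρ(B_{ω*}) = ω*−1 = 0.76909

ω* = 1.76909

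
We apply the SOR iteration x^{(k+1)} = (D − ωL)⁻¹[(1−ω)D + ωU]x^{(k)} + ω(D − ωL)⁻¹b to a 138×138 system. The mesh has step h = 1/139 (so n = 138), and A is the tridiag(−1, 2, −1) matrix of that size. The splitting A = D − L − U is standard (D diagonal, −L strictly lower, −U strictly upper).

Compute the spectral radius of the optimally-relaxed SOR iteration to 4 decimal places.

ρ_SOR = 0.9558

spectrum of D⁻¹(L+U) = {cos(kπ/139) : 1≤k≤138}; ρ_J = cos(π/139) = 0.9997.
√(1 − cos²(π/139)) = sin(π/139) ≈ 0.02260.
[ω*] 2 ÷ (1 + 0.02260) = 2 ÷ 1.02260 = 1.9558.
ρ_SOR = ω* − 1 ≈ 0.9558.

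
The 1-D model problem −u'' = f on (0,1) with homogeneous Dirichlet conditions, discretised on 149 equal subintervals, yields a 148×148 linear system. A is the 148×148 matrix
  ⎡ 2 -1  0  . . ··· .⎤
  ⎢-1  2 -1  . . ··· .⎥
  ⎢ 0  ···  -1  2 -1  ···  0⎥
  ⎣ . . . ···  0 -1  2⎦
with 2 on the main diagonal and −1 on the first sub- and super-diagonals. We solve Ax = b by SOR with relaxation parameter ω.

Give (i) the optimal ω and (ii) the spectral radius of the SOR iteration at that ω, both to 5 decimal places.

ρ_J = max_k |cos(kπ/149)| = cos(π/149) = 0.99978
root = sin(π/149) = 0.021083  (since 1−cos² = sin²).
So ω* = 2/1.021083 = 1.95870 (Young).
ρ_SOR = ω* − 1 ≈ 0.95870.

ω* = 1.95870, ρ_SOR = 0.95870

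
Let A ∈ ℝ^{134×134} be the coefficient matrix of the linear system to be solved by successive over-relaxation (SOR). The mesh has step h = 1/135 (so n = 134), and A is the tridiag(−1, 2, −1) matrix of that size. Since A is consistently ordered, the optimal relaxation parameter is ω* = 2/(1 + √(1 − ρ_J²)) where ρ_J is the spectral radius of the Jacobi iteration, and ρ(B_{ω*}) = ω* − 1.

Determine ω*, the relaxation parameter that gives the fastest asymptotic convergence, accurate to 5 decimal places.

ω* = 1.95452

spectrum of D⁻¹(L+U) = {cos(kπ/135) : 1≤k≤134}; ρ_J = cos(π/135) = 0.99973.
√(1 − cos²(π/135)) = sin(π/135) ≈ 0.023269.
Then 2/(1+√(1−ρ_J²)) = 2/(1+0.023269); ω* = 2/1.023269 = 1.95452.
[ρ_SOR] ω* − 1 = 0.95452.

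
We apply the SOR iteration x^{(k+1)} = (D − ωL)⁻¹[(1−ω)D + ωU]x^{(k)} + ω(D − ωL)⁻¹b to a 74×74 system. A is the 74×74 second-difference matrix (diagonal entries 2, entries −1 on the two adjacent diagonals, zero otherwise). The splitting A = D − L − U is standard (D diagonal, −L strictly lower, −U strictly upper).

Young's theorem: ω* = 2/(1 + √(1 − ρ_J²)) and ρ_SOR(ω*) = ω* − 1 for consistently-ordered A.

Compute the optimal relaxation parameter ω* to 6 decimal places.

With n=74, ρ(Jacobi) = cos(π/75) = 0.999123.
√(1−ρ_J²) simplifies to sin(π/75) = 0.0418757.
Young: ω* = 2/(1+√(1−ρ_J²)) = 2/(1+0.0418757) = 2/1.0418757 = 1.919615.
ρ(B_{ω*}) = ω*−1 = 0.919615

ω* = 1.919615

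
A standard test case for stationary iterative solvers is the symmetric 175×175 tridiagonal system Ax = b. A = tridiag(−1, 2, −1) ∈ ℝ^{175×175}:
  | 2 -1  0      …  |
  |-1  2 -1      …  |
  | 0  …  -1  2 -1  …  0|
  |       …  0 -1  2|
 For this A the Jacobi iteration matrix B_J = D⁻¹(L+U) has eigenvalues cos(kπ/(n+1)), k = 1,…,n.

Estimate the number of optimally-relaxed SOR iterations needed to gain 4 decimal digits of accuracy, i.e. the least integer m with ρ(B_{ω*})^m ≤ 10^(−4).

m = 258

spectrum of D⁻¹(L+U) = {cos(kπ/176) : 1≤k≤175}; ρ_J = cos(π/176) = 0.9998407.
√(1 − cos²(π/176)) = sin(π/176) ≈ 0.0178490.
ω* = 2/(1+0.0178490) = 1.9649280
At ω = 1.9649280 every |λ(B_ω)| = ω−1, so ρ_SOR = 0.9649280.
ρ_SOR^m ≤ 10^(−4) ⇔ m ≥ 4·ln10/(−ln 0.9649280) = 9.21034/0.0357018 = 257.980; m = ⌈257.980⌉ = 258.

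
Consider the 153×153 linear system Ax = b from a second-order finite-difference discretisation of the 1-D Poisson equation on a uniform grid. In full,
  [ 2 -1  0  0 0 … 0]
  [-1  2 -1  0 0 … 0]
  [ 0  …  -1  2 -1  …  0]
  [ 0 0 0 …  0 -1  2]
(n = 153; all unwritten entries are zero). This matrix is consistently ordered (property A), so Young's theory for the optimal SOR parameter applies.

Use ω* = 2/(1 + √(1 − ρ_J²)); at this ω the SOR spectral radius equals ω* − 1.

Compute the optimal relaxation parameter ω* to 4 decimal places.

B_J for the 153×153 system has eigenvalues cos(kπ/154); ρ_J = cos(π/154) = 0.9998.
1 − cos²(π/154) = sin²(π/154) ⇒ √(1−ρ_J²) = sin(π/154) = 0.02040.
Then 2/(1+√(1−ρ_J²)) = 2/(1+0.02040); ω* = 2/1.02040 = 1.9600.
[ρ_SOR] ω* − 1 = 0.9600.

ω* = 1.9600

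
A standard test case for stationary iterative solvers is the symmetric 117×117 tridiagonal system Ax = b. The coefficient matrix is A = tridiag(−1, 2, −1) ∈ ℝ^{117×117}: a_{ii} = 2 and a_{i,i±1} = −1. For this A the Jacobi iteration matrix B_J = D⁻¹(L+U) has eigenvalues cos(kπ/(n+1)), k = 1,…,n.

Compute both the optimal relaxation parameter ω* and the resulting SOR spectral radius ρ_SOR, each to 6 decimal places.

ω* = 1.948140, ρ_SOR = 0.948140

[ρ_J] n=117: ρ(B_J) = cos(π/(n+1)) = cos(π/118) = 0.999646.
1 − cos²(π/118) = sin²(π/118) ⇒ √(1−ρ_J²) = sin(π/118) = 0.0266205.
ω* = 2/(1 + 0.0266205) = 2/1.0266205 = 1.948140.
[ρ_SOR] ω* − 1 = 0.948140.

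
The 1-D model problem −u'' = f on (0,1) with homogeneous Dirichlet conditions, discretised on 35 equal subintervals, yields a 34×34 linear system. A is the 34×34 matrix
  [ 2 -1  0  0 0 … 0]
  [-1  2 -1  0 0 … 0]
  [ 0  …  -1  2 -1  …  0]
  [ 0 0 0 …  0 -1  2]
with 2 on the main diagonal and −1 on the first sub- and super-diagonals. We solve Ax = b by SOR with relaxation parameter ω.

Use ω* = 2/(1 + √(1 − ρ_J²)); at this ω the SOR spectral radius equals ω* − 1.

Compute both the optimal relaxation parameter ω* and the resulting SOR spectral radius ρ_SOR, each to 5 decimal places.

spectrum of D⁻¹(L+U) = {cos(kπ/35) : 1≤k≤34}; ρ_J = cos(π/35) = 0.99597.
1 − cos²(π/35) = sin²(π/35) ⇒ √(1−ρ_J²) = sin(π/35) = 0.089639.
ω* = 2/(1 + 0.089639) = 2/1.089639 = 1.83547.
[ρ_SOR] ω* − 1 = 0.83547.

ω* = 1.83547, ρ_SOR = 0.83547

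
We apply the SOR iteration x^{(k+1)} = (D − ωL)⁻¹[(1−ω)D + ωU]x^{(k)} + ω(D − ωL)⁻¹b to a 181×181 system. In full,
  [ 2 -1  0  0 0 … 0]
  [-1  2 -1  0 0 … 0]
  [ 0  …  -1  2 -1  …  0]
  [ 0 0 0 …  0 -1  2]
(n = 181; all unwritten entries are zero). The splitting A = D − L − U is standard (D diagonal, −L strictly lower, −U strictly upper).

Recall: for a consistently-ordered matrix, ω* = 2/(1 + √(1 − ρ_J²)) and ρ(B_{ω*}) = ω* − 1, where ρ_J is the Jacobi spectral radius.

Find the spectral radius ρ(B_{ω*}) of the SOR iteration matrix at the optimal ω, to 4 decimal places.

ρ_SOR = 0.9661

With n=181, ρ(Jacobi) = cos(π/182) = 0.9999.
root = sin(π/182) = 0.01726  (since 1−cos² = sin²).
Then 2/(1+√(1−ρ_J²)) = 2/(1+0.01726); ω* = 2/1.01726 = 1.9661.
At ω = 1.9661 every |λ(B_ω)| = ω−1, so ρ_SOR = 0.9661.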